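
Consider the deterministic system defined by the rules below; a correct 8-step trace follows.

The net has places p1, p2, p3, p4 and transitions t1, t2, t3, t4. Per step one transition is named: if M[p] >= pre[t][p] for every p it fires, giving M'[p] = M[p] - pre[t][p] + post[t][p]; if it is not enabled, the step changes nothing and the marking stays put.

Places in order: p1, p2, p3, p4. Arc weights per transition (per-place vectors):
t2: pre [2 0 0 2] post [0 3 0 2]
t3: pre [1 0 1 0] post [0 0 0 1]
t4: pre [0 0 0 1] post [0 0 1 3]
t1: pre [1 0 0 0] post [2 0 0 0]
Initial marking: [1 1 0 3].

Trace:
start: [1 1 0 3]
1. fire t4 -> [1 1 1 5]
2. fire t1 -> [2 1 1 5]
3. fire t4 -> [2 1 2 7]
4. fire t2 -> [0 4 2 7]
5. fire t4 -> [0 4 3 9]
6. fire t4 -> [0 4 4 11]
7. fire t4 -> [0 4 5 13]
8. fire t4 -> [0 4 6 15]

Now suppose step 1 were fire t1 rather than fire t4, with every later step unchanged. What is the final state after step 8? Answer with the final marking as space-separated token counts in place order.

(re-executing from step 1 with the substitution; state before step 1: [1 1 0 3])
1. fire t1 -> [2 1 0 3]
2. fire t1 -> [3 1 0 3]
3. fire t4 -> [3 1 1 5]
4. fire t2 -> [1 4 1 5]
5. fire t4 -> [1 4 2 7]
6. fire t4 -> [1 4 3 9]
7. fire t4 -> [1 4 4 11]
8. fire t4 -> [1 4 5 13]

1 4 5 13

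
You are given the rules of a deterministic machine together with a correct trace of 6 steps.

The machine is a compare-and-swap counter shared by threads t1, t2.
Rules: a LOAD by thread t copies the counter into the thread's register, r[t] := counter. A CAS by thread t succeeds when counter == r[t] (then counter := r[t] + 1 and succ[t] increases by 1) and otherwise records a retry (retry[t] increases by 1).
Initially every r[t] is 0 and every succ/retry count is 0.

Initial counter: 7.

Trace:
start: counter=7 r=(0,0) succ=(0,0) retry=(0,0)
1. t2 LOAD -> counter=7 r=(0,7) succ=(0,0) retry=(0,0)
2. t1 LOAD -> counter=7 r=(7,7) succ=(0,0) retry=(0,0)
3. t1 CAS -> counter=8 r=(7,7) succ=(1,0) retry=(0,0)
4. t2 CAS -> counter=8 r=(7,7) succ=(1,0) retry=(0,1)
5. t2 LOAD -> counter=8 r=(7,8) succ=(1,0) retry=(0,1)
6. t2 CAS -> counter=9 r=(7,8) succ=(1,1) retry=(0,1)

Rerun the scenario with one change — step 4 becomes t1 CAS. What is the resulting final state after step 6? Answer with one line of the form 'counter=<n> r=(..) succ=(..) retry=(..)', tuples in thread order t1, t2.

counter=9 r=(7,8) succ=(1,1) retry=(1,0)

(re-executing from step 4 with the substitution; state before step 4: counter=8 r=(7,7) succ=(1,0) retry=(0,0))
4. t1 CAS -> counter=8 r=(7,7) succ=(1,0) retry=(1,0)
5. t2 LOAD -> counter=8 r=(7,8) succ=(1,0) retry=(1,0)
6. t2 CAS -> counter=9 r=(7,8) succ=(1,1) retry=(1,0)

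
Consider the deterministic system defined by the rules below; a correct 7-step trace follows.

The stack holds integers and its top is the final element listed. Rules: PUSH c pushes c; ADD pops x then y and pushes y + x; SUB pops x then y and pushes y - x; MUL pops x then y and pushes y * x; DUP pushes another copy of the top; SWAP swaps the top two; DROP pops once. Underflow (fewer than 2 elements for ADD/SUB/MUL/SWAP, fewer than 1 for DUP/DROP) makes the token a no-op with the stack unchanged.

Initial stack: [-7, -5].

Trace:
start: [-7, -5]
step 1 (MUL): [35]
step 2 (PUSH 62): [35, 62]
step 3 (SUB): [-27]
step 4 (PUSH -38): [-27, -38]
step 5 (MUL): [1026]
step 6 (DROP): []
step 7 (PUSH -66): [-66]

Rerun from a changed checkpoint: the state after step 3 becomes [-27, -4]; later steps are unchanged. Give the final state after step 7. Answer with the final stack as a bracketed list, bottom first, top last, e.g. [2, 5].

[-27, -66]

state after step 3 := [-27, -4]
step 4 (PUSH -38): [-27, -4, -38]
step 5 (MUL): [-27, 152]
step 6 (DROP): [-27]
step 7 (PUSH -66): [-27, -66]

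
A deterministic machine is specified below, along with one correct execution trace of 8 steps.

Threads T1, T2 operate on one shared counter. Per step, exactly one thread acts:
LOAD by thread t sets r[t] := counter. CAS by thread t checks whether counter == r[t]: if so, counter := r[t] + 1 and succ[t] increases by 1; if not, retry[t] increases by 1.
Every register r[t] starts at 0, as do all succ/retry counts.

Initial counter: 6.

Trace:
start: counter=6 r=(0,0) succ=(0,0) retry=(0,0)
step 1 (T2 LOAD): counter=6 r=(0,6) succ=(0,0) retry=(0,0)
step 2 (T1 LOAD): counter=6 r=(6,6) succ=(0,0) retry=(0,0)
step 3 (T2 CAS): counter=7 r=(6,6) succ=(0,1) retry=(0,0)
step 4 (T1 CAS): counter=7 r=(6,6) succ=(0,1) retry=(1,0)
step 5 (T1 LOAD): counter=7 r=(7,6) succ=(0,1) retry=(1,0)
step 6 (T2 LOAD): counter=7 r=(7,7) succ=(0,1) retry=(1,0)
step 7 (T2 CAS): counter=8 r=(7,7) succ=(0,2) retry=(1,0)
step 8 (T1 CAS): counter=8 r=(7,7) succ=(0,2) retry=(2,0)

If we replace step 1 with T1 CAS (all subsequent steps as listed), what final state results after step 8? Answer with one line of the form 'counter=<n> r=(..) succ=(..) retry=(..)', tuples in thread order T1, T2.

counter=8 r=(7,7) succ=(1,1) retry=(2,1)

(re-executing from step 1 with the substitution; state before step 1: counter=6 r=(0,0) succ=(0,0) retry=(0,0))
step 1 (T1 CAS): counter=6 r=(0,0) succ=(0,0) retry=(1,0)
step 2 (T1 LOAD): counter=6 r=(6,0) succ=(0,0) retry=(1,0)
step 3 (T2 CAS): counter=6 r=(6,0) succ=(0,0) retry=(1,1)
step 4 (T1 CAS): counter=7 r=(6,0) succ=(1,0) retry=(1,1)
step 5 (T1 LOAD): counter=7 r=(7,0) succ=(1,0) retry=(1,1)
step 6 (T2 LOAD): counter=7 r=(7,7) succ=(1,0) retry=(1,1)
step 7 (T2 CAS): counter=8 r=(7,7) succ=(1,1) retry=(1,1)
step 8 (T1 CAS): counter=8 r=(7,7) succ=(1,1) retry=(2,1)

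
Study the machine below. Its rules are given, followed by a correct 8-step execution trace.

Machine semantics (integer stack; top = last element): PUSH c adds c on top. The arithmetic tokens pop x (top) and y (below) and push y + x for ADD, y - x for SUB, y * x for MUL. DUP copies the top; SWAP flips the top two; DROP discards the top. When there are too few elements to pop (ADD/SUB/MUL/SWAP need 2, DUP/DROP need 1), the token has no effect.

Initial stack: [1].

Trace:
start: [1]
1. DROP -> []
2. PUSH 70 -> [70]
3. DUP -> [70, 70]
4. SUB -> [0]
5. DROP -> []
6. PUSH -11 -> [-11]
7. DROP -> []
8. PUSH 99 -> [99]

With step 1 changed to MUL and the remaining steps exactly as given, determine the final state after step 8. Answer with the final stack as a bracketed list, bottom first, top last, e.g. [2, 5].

(re-executing from step 1 with the substitution; state before step 1: [1])
1. MUL -> [1]
2. PUSH 70 -> [1, 70]
3. DUP -> [1, 70, 70]
4. SUB -> [1, 0]
5. DROP -> [1]
6. PUSH -11 -> [1, -11]
7. DROP -> [1]
8. PUSH 99 -> [1, 99]

[1, 99]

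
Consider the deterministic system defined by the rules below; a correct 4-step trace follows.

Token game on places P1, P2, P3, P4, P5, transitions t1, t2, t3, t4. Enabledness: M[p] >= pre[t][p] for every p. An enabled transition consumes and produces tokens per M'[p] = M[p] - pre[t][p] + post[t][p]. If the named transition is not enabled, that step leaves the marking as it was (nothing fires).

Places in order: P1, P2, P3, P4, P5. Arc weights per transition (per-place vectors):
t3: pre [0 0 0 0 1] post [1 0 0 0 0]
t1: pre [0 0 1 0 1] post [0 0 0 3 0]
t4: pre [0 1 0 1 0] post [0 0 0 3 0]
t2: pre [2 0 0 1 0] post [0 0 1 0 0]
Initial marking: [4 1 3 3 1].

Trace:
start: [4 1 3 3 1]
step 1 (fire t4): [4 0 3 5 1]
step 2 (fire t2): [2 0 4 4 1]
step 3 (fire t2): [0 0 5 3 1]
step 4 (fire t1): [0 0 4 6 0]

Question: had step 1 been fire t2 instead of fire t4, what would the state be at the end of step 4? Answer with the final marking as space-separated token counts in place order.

(re-executing from step 1 with the substitution; state before step 1: [4 1 3 3 1])
step 1 (fire t2): [2 1 4 2 1]
step 2 (fire t2): [0 1 5 1 1]
step 3 (fire t2): [0 1 5 1 1]
step 4 (fire t1): [0 1 4 4 0]

0 1 4 4 0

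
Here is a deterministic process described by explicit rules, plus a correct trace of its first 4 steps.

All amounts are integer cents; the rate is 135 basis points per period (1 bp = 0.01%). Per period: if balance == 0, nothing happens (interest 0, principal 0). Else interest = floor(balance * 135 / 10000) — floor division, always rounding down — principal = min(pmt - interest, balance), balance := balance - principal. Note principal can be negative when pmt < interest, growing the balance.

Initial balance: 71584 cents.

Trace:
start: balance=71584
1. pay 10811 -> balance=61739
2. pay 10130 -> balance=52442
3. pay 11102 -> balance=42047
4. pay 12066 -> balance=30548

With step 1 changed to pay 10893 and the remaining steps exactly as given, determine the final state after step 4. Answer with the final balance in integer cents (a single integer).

(re-executing from step 1 with the substitution; state before step 1: balance=71584)
1. pay 10893 -> balance=61657
2. pay 10130 -> balance=52359
3. pay 11102 -> balance=41963
4. pay 12066 -> balance=30463

30463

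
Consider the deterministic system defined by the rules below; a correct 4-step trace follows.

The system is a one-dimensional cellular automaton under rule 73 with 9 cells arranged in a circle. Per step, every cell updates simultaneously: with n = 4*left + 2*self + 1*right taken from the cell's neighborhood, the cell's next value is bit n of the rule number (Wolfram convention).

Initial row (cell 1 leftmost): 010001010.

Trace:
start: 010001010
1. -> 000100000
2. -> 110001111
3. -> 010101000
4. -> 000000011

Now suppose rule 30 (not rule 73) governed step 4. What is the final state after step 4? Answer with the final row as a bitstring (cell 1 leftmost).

(re-executing step 4 under rule 30; state before step 4: 010101000)
4. -> 110101100

110101100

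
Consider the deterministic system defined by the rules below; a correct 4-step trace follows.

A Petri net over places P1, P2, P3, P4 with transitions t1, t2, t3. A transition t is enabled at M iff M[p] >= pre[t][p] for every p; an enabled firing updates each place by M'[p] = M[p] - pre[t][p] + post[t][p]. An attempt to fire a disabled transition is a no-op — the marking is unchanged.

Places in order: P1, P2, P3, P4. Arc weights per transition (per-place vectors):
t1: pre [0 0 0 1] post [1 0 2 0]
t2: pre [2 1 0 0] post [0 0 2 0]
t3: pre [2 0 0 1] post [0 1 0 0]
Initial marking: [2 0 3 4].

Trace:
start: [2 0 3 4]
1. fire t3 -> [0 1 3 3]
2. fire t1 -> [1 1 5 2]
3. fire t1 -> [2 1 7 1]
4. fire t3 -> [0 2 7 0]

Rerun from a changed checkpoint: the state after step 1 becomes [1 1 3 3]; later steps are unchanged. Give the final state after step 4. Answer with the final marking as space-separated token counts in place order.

state after step 1 := [1 1 3 3]
2. fire t1 -> [2 1 5 2]
3. fire t1 -> [3 1 7 1]
4. fire t3 -> [1 2 7 0]

1 2 7 0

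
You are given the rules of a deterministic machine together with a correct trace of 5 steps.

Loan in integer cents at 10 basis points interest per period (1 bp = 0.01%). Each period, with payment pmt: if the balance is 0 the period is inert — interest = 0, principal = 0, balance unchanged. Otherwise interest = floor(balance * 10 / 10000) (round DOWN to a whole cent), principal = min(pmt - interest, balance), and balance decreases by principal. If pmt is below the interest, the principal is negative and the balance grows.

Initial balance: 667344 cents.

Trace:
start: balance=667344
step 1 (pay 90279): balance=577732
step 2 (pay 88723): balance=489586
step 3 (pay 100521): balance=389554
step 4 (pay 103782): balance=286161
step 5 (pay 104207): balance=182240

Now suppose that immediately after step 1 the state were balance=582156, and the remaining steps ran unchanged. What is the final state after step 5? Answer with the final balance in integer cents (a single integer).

186682

state after step 1 := balance=582156
step 2 (pay 88723): balance=494015
step 3 (pay 100521): balance=393988
step 4 (pay 103782): balance=290599
step 5 (pay 104207): balance=186682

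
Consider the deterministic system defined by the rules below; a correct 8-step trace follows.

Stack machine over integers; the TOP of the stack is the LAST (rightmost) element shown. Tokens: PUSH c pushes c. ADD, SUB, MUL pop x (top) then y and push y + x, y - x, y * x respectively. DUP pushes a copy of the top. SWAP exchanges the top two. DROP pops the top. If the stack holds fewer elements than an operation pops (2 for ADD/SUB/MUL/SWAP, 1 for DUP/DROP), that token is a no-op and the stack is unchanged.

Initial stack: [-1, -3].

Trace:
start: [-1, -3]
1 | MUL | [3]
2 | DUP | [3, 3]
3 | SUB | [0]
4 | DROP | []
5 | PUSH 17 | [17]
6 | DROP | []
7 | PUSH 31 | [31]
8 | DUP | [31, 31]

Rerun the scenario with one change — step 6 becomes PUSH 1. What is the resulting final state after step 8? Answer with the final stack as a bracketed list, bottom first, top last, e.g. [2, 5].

(re-executing from step 6 with the substitution; state before step 6: [17])
6 | PUSH 1 | [17, 1]
7 | PUSH 31 | [17, 1, 31]
8 | DUP | [17, 1, 31, 31]

[17, 1, 31, 31]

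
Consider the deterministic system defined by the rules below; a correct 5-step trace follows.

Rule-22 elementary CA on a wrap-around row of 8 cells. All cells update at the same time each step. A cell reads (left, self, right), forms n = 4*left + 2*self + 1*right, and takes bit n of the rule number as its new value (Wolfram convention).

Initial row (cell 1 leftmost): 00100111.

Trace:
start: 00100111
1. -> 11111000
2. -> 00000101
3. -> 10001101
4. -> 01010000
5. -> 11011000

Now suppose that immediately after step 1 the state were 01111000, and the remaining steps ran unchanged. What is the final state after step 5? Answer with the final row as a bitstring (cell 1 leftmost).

01001000

state after step 1 := 01111000
2. -> 10000100
3. -> 11001111
4. -> 00110000
5. -> 01001000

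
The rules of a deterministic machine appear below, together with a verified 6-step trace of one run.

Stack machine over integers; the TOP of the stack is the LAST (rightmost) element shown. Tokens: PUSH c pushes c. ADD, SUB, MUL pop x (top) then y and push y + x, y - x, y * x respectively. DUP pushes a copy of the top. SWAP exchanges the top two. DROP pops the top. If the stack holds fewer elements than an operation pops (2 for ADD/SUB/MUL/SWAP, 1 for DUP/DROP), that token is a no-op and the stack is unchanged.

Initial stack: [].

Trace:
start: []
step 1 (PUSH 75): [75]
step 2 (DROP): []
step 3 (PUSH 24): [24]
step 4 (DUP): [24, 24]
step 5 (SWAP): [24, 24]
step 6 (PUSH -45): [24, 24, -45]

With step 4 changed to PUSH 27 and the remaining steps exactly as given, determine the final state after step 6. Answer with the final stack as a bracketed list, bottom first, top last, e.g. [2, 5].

[27, 24, -45]

(re-executing from step 4 with the substitution; state before step 4: [24])
step 4 (PUSH 27): [24, 27]
step 5 (SWAP): [27, 24]
step 6 (PUSH -45): [27, 24, -45]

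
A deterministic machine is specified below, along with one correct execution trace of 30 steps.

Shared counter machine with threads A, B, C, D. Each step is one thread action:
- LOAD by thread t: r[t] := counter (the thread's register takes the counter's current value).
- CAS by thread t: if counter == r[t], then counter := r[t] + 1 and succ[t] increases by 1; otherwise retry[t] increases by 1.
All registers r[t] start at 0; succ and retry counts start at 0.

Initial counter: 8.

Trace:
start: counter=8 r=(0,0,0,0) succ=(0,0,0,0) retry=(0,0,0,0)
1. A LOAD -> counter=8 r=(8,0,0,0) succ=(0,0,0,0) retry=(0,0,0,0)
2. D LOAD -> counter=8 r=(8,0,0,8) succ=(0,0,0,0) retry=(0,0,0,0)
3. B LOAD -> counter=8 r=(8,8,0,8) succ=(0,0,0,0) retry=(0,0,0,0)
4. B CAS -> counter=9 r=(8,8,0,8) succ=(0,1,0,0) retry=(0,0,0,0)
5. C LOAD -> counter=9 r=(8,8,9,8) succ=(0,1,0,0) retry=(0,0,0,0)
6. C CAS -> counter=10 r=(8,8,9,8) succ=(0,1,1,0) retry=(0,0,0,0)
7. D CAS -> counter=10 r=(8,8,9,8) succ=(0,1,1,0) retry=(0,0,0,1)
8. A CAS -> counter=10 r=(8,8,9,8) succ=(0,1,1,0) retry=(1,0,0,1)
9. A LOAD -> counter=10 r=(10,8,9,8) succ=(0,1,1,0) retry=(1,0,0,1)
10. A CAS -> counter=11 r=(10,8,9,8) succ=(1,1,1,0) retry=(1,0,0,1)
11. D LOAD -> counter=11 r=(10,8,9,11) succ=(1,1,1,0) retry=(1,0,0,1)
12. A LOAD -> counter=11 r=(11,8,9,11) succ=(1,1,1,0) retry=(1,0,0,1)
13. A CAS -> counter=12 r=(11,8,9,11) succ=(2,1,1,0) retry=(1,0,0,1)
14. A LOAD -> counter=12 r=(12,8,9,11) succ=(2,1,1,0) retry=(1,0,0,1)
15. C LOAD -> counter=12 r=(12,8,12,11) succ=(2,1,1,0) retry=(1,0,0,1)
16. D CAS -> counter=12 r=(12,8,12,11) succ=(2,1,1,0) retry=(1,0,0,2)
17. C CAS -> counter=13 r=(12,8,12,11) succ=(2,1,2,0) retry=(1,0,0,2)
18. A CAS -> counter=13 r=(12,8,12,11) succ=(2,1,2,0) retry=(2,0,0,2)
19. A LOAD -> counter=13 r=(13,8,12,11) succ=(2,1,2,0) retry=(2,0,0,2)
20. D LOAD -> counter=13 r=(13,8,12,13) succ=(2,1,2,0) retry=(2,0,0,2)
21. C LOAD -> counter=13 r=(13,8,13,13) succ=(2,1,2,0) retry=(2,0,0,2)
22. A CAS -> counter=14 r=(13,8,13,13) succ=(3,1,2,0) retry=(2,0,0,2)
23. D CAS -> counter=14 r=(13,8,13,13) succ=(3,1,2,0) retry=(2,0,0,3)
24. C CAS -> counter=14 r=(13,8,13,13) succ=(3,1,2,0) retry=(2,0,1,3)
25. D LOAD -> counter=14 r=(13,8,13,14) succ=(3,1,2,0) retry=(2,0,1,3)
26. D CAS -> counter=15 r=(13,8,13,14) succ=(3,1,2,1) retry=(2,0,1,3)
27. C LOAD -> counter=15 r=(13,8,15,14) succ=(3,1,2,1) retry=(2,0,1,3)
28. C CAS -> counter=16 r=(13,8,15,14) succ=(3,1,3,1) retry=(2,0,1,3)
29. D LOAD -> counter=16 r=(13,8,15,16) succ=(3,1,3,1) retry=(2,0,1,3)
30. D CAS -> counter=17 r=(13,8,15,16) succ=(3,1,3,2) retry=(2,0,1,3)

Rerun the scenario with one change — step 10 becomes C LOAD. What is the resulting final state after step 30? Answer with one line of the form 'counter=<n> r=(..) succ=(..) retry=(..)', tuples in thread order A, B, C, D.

(re-executing from step 10 with the substitution; state before step 10: counter=10 r=(10,8,9,8) succ=(0,1,1,0) retry=(1,0,0,1))
10. C LOAD -> counter=10 r=(10,8,10,8) succ=(0,1,1,0) retry=(1,0,0,1)
11. D LOAD -> counter=10 r=(10,8,10,10) succ=(0,1,1,0) retry=(1,0,0,1)
12. A LOAD -> counter=10 r=(10,8,10,10) succ=(0,1,1,0) retry=(1,0,0,1)
13. A CAS -> counter=11 r=(10,8,10,10) succ=(1,1,1,0) retry=(1,0,0,1)
14. A LOAD -> counter=11 r=(11,8,10,10) succ=(1,1,1,0) retry=(1,0,0,1)
15. C LOAD -> counter=11 r=(11,8,11,10) succ=(1,1,1,0) retry=(1,0,0,1)
16. D CAS -> counter=11 r=(11,8,11,10) succ=(1,1,1,0) retry=(1,0,0,2)
17. C CAS -> counter=12 r=(11,8,11,10) succ=(1,1,2,0) retry=(1,0,0,2)
18. A CAS -> counter=12 r=(11,8,11,10) succ=(1,1,2,0) retry=(2,0,0,2)
19. A LOAD -> counter=12 r=(12,8,11,10) succ=(1,1,2,0) retry=(2,0,0,2)
20. D LOAD -> counter=12 r=(12,8,11,12) succ=(1,1,2,0) retry=(2,0,0,2)
21. C LOAD -> counter=12 r=(12,8,12,12) succ=(1,1,2,0) retry=(2,0,0,2)
22. A CAS -> counter=13 r=(12,8,12,12) succ=(2,1,2,0) retry=(2,0,0,2)
23. D CAS -> counter=13 r=(12,8,12,12) succ=(2,1,2,0) retry=(2,0,0,3)
24. C CAS -> counter=13 r=(12,8,12,12) succ=(2,1,2,0) retry=(2,0,1,3)
25. D LOAD -> counter=13 r=(12,8,12,13) succ=(2,1,2,0) retry=(2,0,1,3)
26. D CAS -> counter=14 r=(12,8,12,13) succ=(2,1,2,1) retry=(2,0,1,3)
27. C LOAD -> counter=14 r=(12,8,14,13) succ=(2,1,2,1) retry=(2,0,1,3)
28. C CAS -> counter=15 r=(12,8,14,13) succ=(2,1,3,1) retry=(2,0,1,3)
29. D LOAD -> counter=15 r=(12,8,14,15) succ=(2,1,3,1) retry=(2,0,1,3)
30. D CAS -> counter=16 r=(12,8,14,15) succ=(2,1,3,2) retry=(2,0,1,3)

counter=16 r=(12,8,14,15) succ=(2,1,3,2) retry=(2,0,1,3)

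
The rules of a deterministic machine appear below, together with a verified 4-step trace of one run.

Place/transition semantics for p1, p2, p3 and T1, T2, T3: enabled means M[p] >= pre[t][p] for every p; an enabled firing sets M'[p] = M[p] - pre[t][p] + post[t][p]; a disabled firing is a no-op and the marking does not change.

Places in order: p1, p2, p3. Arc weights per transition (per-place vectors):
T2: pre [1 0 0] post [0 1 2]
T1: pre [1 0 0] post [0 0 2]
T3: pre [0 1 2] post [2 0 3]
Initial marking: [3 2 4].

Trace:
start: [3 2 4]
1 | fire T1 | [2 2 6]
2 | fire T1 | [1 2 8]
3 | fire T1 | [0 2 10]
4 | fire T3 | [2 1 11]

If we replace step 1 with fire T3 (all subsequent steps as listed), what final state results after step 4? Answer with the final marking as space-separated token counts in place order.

(re-executing from step 1 with the substitution; state before step 1: [3 2 4])
1 | fire T3 | [5 1 5]
2 | fire T1 | [4 1 7]
3 | fire T1 | [3 1 9]
4 | fire T3 | [5 0 10]

5 0 10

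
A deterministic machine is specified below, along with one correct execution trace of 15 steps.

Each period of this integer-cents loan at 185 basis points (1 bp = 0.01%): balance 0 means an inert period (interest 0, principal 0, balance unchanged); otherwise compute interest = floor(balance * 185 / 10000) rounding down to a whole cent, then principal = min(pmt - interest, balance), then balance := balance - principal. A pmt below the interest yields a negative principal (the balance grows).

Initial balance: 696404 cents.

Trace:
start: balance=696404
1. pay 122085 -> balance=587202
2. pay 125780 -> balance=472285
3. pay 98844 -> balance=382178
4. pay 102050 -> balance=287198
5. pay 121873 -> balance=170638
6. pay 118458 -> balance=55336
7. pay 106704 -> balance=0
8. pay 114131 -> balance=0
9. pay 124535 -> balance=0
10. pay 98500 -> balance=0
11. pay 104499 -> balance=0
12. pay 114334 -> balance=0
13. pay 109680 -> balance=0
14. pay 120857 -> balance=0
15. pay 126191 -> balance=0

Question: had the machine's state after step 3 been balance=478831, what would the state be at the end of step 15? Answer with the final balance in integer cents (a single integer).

0

state after step 3 := balance=478831
4. pay 102050 -> balance=385639
5. pay 121873 -> balance=270900
6. pay 118458 -> balance=157453
7. pay 106704 -> balance=53661
8. pay 114131 -> balance=0
9. pay 124535 -> balance=0
10. pay 98500 -> balance=0
11. pay 104499 -> balance=0
12. pay 114334 -> balance=0
13. pay 109680 -> balance=0
14. pay 120857 -> balance=0
15. pay 126191 -> balance=0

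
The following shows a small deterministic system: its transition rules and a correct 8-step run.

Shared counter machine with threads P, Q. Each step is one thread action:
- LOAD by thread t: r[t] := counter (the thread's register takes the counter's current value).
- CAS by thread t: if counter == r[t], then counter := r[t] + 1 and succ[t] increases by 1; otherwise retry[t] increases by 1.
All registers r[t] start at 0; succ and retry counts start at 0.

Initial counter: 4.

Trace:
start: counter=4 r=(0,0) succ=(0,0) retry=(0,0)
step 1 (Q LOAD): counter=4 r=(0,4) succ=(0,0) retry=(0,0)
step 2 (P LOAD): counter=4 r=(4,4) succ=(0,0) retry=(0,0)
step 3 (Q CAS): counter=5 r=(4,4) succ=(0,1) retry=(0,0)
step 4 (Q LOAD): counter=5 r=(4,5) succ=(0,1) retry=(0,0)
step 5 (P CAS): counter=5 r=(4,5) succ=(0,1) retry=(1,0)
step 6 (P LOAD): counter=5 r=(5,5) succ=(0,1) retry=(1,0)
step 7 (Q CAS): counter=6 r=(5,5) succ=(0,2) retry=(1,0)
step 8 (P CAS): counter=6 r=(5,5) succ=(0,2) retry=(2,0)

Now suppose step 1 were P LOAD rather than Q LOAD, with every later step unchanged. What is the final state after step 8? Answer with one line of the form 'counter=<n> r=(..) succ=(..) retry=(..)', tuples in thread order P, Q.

counter=6 r=(5,4) succ=(2,0) retry=(0,2)

(re-executing from step 1 with the substitution; state before step 1: counter=4 r=(0,0) succ=(0,0) retry=(0,0))
step 1 (P LOAD): counter=4 r=(4,0) succ=(0,0) retry=(0,0)
step 2 (P LOAD): counter=4 r=(4,0) succ=(0,0) retry=(0,0)
step 3 (Q CAS): counter=4 r=(4,0) succ=(0,0) retry=(0,1)
step 4 (Q LOAD): counter=4 r=(4,4) succ=(0,0) retry=(0,1)
step 5 (P CAS): counter=5 r=(4,4) succ=(1,0) retry=(0,1)
step 6 (P LOAD): counter=5 r=(5,4) succ=(1,0) retry=(0,1)
step 7 (Q CAS): counter=5 r=(5,4) succ=(1,0) retry=(0,2)
step 8 (P CAS): counter=6 r=(5,4) succ=(2,0) retry=(0,2)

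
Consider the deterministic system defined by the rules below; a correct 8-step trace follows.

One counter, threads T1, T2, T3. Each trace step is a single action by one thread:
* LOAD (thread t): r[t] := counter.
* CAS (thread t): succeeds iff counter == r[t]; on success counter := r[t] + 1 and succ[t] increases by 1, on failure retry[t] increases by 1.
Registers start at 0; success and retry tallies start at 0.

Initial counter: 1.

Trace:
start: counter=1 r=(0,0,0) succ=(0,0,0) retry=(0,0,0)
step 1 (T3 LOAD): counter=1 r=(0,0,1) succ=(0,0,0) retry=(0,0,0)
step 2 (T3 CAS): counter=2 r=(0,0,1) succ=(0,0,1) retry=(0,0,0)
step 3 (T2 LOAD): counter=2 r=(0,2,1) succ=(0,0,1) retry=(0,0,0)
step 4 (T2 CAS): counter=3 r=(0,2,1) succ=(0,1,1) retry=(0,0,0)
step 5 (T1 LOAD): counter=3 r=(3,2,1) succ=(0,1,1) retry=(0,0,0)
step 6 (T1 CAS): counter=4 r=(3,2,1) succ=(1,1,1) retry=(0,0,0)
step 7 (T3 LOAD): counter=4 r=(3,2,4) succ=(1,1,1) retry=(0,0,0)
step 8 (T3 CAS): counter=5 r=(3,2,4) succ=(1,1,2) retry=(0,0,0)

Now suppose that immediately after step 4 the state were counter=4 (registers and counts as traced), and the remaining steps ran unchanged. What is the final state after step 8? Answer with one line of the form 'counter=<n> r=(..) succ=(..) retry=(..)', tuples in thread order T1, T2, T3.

state after step 4 := counter=4 r=(0,2,1) succ=(0,1,1) retry=(0,0,0)
step 5 (T1 LOAD): counter=4 r=(4,2,1) succ=(0,1,1) retry=(0,0,0)
step 6 (T1 CAS): counter=5 r=(4,2,1) succ=(1,1,1) retry=(0,0,0)
step 7 (T3 LOAD): counter=5 r=(4,2,5) succ=(1,1,1) retry=(0,0,0)
step 8 (T3 CAS): counter=6 r=(4,2,5) succ=(1,1,2) retry=(0,0,0)

counter=6 r=(4,2,5) succ=(1,1,2) retry=(0,0,0)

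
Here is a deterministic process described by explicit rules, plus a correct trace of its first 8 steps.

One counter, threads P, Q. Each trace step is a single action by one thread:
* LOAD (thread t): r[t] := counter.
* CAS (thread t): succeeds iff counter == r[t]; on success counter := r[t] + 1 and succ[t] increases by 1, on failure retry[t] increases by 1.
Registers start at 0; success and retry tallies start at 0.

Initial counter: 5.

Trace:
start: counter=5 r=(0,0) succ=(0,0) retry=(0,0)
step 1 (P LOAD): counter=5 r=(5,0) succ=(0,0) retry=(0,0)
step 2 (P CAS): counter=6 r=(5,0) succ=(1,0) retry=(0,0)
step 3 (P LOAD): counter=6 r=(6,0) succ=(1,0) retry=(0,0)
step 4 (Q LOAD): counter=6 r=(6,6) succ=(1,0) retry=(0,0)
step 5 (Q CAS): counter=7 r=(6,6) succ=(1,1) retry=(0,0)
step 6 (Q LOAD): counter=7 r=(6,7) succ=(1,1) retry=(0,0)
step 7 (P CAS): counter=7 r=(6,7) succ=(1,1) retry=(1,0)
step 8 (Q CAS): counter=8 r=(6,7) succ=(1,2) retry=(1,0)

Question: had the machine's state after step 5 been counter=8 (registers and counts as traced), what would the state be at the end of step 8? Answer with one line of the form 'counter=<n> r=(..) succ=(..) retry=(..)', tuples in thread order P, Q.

state after step 5 := counter=8 r=(6,6) succ=(1,1) retry=(0,0)
step 6 (Q LOAD): counter=8 r=(6,8) succ=(1,1) retry=(0,0)
step 7 (P CAS): counter=8 r=(6,8) succ=(1,1) retry=(1,0)
step 8 (Q CAS): counter=9 r=(6,8) succ=(1,2) retry=(1,0)

counter=9 r=(6,8) succ=(1,2) retry=(1,0)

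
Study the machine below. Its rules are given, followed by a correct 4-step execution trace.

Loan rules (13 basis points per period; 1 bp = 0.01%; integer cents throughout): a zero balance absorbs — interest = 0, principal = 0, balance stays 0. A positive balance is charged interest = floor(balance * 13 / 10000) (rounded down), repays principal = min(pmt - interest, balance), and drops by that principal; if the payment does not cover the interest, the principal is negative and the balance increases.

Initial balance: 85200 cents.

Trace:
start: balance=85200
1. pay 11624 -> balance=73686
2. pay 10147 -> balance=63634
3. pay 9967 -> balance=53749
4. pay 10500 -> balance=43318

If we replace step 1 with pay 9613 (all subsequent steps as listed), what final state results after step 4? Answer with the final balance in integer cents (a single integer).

(re-executing from step 1 with the substitution; state before step 1: balance=85200)
1. pay 9613 -> balance=75697
2. pay 10147 -> balance=65648
3. pay 9967 -> balance=55766
4. pay 10500 -> balance=45338

45338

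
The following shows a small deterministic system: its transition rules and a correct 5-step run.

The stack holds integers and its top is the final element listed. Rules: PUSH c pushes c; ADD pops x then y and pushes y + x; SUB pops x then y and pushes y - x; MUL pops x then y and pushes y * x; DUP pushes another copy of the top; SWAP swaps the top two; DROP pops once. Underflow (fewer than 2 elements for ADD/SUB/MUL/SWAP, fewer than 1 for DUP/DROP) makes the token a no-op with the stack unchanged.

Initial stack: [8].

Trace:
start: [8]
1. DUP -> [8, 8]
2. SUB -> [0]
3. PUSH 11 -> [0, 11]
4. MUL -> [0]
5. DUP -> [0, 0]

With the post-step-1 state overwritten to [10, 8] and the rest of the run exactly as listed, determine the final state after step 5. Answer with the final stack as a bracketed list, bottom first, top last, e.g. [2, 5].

state after step 1 := [10, 8]
2. SUB -> [2]
3. PUSH 11 -> [2, 11]
4. MUL -> [22]
5. DUP -> [22, 22]

[22, 22]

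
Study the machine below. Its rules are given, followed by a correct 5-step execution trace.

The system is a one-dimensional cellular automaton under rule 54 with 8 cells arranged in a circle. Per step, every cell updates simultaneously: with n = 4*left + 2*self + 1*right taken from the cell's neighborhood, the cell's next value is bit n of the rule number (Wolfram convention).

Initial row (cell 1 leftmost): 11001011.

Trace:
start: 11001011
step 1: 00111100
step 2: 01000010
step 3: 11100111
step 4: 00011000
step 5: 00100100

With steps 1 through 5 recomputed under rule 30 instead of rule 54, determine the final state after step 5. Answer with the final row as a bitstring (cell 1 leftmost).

00010101

(re-executing steps 1..5 under rule 30; state before step 1: 11001011)
step 1: 00111010
step 2: 01100011
step 3: 01010110
step 4: 11010101
step 5: 00010101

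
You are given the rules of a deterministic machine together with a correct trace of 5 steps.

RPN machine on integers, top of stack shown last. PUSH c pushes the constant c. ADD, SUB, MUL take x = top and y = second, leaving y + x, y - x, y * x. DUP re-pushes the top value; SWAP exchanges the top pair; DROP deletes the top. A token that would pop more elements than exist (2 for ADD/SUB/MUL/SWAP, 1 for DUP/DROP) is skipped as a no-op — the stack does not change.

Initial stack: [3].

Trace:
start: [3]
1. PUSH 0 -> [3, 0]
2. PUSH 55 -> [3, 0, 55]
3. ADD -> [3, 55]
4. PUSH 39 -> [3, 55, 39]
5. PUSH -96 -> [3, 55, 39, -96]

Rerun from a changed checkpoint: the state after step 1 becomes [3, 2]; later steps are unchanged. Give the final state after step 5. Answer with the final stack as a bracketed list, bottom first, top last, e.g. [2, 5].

[3, 57, 39, -96]

state after step 1 := [3, 2]
2. PUSH 55 -> [3, 2, 55]
3. ADD -> [3, 57]
4. PUSH 39 -> [3, 57, 39]
5. PUSH -96 -> [3, 57, 39, -96]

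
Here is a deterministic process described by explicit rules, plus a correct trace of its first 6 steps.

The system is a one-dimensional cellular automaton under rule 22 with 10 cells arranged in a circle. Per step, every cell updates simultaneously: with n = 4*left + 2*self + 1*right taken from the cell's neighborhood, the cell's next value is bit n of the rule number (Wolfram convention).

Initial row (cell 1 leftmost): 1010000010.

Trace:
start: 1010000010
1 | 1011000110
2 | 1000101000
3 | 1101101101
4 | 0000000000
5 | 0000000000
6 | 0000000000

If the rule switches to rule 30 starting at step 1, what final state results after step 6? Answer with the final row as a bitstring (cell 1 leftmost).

(re-executing steps 1..6 under rule 30; state before step 1: 1010000010)
1 | 1011000110
2 | 1010101100
3 | 1010101011
4 | 0010101010
5 | 0110101011
6 | 0100101010

0100101010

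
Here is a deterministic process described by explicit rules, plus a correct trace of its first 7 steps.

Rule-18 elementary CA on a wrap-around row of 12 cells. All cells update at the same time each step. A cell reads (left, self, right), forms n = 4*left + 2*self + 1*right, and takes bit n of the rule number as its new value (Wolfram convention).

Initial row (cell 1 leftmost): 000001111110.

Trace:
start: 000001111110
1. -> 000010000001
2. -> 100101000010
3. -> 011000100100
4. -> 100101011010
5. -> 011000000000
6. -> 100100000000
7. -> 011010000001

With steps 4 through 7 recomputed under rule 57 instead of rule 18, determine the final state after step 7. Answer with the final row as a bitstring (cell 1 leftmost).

110101010010

(re-executing steps 4..7 under rule 57; state before step 4: 011000100100)
4. -> 010110010011
5. -> 101101001010
6. -> 011010100101
7. -> 110101010010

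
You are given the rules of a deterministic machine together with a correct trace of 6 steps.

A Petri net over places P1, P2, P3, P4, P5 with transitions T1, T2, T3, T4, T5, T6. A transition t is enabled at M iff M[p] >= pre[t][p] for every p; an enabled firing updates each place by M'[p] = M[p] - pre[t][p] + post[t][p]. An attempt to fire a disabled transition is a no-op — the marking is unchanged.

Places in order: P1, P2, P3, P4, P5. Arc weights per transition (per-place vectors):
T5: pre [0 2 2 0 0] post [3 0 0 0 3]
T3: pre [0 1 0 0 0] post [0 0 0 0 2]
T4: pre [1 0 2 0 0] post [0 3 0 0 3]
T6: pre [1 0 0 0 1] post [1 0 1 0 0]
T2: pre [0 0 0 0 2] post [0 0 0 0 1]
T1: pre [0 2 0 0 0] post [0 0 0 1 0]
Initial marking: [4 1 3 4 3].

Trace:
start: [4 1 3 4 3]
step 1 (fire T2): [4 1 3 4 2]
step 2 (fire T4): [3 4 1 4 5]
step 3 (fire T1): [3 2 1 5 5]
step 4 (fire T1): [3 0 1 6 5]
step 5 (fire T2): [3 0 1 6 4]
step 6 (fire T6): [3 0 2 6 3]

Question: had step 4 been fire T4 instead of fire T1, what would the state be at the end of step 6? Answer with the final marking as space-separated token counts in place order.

(re-executing from step 4 with the substitution; state before step 4: [3 2 1 5 5])
step 4 (fire T4): [3 2 1 5 5]
step 5 (fire T2): [3 2 1 5 4]
step 6 (fire T6): [3 2 2 5 3]

3 2 2 5 3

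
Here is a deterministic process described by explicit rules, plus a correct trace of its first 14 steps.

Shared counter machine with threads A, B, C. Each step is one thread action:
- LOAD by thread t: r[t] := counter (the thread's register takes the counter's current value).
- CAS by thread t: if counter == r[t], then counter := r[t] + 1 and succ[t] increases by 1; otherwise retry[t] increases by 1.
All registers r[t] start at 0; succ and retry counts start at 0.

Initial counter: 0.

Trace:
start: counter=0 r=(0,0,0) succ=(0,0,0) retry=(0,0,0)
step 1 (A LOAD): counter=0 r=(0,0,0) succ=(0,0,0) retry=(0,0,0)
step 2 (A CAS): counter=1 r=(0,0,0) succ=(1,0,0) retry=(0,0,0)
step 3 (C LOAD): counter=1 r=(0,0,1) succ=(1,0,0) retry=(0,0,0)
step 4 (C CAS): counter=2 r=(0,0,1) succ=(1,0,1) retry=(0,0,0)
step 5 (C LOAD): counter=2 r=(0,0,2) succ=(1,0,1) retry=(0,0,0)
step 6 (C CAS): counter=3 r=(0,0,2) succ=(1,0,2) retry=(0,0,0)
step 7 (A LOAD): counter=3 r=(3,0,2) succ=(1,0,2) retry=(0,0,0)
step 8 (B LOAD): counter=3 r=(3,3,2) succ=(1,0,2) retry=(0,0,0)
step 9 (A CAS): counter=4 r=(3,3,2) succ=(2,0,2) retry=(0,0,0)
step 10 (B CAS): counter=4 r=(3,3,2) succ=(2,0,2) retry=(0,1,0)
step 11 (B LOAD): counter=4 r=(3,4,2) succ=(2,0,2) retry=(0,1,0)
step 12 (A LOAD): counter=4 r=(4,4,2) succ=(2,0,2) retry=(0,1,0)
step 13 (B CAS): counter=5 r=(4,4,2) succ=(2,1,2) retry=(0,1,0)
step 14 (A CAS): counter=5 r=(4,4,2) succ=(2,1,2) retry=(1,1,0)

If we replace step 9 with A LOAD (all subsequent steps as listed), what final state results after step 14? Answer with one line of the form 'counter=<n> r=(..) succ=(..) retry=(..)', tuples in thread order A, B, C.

counter=5 r=(4,4,2) succ=(1,2,2) retry=(1,0,0)

(re-executing from step 9 with the substitution; state before step 9: counter=3 r=(3,3,2) succ=(1,0,2) retry=(0,0,0))
step 9 (A LOAD): counter=3 r=(3,3,2) succ=(1,0,2) retry=(0,0,0)
step 10 (B CAS): counter=4 r=(3,3,2) succ=(1,1,2) retry=(0,0,0)
step 11 (B LOAD): counter=4 r=(3,4,2) succ=(1,1,2) retry=(0,0,0)
step 12 (A LOAD): counter=4 r=(4,4,2) succ=(1,1,2) retry=(0,0,0)
step 13 (B CAS): counter=5 r=(4,4,2) succ=(1,2,2) retry=(0,0,0)
step 14 (A CAS): counter=5 r=(4,4,2) succ=(1,2,2) retry=(1,0,0)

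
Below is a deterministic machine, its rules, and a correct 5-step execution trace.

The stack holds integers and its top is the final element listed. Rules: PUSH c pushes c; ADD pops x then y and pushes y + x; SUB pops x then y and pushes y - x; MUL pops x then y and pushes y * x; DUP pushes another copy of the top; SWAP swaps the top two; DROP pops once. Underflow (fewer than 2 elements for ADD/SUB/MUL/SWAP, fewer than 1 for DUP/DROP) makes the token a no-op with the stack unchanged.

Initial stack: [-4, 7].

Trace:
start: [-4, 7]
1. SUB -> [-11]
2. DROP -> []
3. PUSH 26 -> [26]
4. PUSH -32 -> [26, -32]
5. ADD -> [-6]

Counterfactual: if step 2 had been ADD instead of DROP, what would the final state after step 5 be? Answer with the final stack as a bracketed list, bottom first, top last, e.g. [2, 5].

[-11, -6]

(re-executing from step 2 with the substitution; state before step 2: [-11])
2. ADD -> [-11]
3. PUSH 26 -> [-11, 26]
4. PUSH -32 -> [-11, 26, -32]
5. ADD -> [-11, -6]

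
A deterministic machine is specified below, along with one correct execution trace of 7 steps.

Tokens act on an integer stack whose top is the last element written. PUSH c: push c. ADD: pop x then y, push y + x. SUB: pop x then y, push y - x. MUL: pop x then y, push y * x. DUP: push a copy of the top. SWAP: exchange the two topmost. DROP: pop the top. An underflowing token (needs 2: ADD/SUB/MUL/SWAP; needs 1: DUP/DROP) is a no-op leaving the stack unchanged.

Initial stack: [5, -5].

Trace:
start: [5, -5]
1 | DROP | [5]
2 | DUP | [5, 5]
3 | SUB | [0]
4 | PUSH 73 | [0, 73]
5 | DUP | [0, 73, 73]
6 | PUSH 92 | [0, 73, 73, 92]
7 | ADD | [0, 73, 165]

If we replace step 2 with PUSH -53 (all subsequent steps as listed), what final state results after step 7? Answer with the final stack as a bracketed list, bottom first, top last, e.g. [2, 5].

(re-executing from step 2 with the substitution; state before step 2: [5])
2 | PUSH -53 | [5, -53]
3 | SUB | [58]
4 | PUSH 73 | [58, 73]
5 | DUP | [58, 73, 73]
6 | PUSH 92 | [58, 73, 73, 92]
7 | ADD | [58, 73, 165]

[58, 73, 165]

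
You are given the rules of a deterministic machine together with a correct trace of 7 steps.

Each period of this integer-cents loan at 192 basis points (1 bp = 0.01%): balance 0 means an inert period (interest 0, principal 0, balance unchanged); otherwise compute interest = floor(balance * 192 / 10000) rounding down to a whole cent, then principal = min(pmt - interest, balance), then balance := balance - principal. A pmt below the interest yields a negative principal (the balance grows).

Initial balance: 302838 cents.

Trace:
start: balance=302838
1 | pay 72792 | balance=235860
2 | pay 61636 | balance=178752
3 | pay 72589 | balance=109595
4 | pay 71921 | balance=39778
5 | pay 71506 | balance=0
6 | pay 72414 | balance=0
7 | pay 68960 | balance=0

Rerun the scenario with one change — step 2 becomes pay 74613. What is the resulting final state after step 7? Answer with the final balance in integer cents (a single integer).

0

(re-executing from step 2 with the substitution; state before step 2: balance=235860)
2 | pay 74613 | balance=165775
3 | pay 72589 | balance=96368
4 | pay 71921 | balance=26297
5 | pay 71506 | balance=0
6 | pay 72414 | balance=0
7 | pay 68960 | balance=0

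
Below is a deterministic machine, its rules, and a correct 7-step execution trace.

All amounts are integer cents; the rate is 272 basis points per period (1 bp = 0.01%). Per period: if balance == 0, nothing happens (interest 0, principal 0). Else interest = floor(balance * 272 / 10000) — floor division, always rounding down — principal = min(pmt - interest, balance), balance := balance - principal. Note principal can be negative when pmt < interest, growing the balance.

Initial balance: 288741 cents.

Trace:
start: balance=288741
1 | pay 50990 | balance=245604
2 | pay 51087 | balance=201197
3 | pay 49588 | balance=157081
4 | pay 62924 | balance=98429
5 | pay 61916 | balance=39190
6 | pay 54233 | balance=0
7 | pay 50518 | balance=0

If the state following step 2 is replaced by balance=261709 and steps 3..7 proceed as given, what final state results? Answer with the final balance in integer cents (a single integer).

state after step 2 := balance=261709
3 | pay 49588 | balance=219239
4 | pay 62924 | balance=162278
5 | pay 61916 | balance=104775
6 | pay 54233 | balance=53391
7 | pay 50518 | balance=4325

4325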